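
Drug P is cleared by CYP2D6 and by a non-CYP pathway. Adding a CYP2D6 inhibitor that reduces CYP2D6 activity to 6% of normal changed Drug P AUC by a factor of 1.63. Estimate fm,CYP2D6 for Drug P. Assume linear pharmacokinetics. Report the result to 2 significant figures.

0.41

CL'/CL = 1 / 1.63 = 0.6135
0.06·fm + (1 − fm) = 0.6135
fm = (0.6135 − 1) / (0.06 − 1) = 0.41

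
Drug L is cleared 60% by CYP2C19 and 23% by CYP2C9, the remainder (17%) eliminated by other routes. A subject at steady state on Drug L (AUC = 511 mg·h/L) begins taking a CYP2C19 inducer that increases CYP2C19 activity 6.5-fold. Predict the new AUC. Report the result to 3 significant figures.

CYP2C19: 0.6 × 6.5 = 3.9
CYP2C9: 0.23 (unchanged)
Other: 0.17 (unchanged)
New clearance relative to baseline: 3.9 + 0.23 + 0.17 = 4.3.
With dosing unchanged, AUC scales as 1/CL: 511 / 4.3 = 119 mg·h/L.

119 mg·h/L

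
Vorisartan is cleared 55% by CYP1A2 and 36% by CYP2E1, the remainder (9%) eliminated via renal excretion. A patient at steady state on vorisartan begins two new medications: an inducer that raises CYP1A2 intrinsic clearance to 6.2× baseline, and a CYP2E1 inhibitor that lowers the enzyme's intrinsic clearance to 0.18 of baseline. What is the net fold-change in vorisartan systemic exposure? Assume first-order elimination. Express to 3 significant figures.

0.281

CYP1A2: 0.55 × 6.2 = 3.41
CYP2E1: 0.36 × 0.18 = 0.0648
Other: 0.09 (unchanged)
Relative clearance = 3.41 + 0.0648 + 0.09 = 3.5648.
Systemic exposure ∝ 1/CL: fold-change = 1 / 3.5648 = 0.281.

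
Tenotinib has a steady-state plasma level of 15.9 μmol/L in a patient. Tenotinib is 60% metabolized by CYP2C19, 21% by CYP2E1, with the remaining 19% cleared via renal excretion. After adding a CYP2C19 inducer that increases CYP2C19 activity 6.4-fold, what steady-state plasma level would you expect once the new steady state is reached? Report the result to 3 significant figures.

CYP2C19: 0.6 × 6.4 = 3.84
CYP2E1: 0.21 (unchanged)
Other: 0.19 (unchanged)
Relative clearance = 3.84 + 0.21 + 0.19 = 4.24.
New steady-state plasma level = baseline ÷ relative clearance = 15.9 / 4.24 = 3.75 μmol/L.

3.75 μmol/L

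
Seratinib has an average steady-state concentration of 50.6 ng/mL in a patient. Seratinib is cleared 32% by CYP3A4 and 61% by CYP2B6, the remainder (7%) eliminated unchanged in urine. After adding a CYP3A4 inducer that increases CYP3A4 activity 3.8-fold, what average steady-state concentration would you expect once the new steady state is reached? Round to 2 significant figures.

27 ng/mL

The CYP3A4 pathway (32% of clearance) is boosted to 3.8× activity: 0.32 × 3.8 = 1.216.
CYP2B6 (61%) and the residual 7% are unaffected.
New clearance relative to baseline: 1.216 + 0.61 + 0.07 = 1.896.
With dosing unchanged, average steady-state concentration scales as 1/CL: 50.6 / 1.896 = 27 ng/mL.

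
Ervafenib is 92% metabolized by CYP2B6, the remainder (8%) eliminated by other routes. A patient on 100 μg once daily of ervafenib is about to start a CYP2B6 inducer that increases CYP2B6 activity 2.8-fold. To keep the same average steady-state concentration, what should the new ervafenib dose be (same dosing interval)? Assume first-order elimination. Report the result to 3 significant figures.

266 μg

The CYP2B6 pathway (92% of clearance) is boosted to 2.8× activity: 0.92 × 2.8 = 2.576.
Non-CYP routes (8%) are unchanged.
CL_new/CL_old = 2.576 + 0.08 = 2.656.
Exposure is unchanged when dose changes in proportion to clearance. New dose = 100 μg × 2.656 = 266 μg.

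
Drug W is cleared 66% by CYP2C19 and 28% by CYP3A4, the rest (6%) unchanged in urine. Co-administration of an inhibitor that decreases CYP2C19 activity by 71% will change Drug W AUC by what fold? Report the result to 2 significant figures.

The CYP2C19 pathway (66% of clearance) drops to 0.29× activity: 0.66 × 0.29 = 0.1914.
CYP3A4 (28%) and the residual 6% are unaffected.
CL_new/CL_old = 0.1914 + 0.28 + 0.06 = 0.5314.
Since AUC ∝ 1/CL, the ratio is 1 / 0.5314 = 1.9.

1.9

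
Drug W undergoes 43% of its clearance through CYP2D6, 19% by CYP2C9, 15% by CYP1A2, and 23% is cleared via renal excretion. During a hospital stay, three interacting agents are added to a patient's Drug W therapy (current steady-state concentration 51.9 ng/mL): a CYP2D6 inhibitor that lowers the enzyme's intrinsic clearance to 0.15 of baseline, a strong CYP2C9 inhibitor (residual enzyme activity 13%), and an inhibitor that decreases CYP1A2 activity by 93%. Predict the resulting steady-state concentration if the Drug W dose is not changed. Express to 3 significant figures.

CYP2D6: 0.43 × 0.15 = 0.0645
CYP2C9: 0.19 × 0.13 = 0.0247
CYP1A2: 0.15 × 0.07 = 0.0105
Other: 0.23 (unchanged)
New clearance relative to baseline: 0.0645 + 0.0247 + 0.0105 + 0.23 = 0.3297.
New steady-state concentration = 51.9 / 0.3297 = 157 ng/mL (concentration scales inversely with clearance).

157 ng/mL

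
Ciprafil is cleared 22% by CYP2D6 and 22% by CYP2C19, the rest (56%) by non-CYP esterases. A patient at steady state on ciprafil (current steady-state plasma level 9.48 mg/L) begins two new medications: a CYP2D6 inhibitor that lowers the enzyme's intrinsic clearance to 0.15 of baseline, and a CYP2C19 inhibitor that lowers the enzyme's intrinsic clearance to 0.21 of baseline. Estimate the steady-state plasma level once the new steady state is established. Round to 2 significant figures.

The CYP2D6 pathway (22% of clearance) is reduced to 0.15× activity: 0.22 × 0.15 = 0.033.
The CYP2C19 pathway (22% of clearance) drops to 0.21× activity: 0.22 × 0.21 = 0.0462.
Non-CYP routes (56%) are unchanged.
New clearance relative to baseline: 0.033 + 0.0462 + 0.56 = 0.6392.
Steady-state plasma level ∝ 1/CL: new value = 9.48 / 0.6392 = 15 mg/L.

15 mg/L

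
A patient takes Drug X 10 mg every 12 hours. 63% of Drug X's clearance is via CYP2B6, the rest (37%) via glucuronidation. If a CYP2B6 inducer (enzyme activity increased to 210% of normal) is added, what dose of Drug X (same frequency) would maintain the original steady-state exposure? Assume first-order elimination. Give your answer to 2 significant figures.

The CYP2B6 pathway (63% of clearance) increases to 2.1× activity: 0.63 × 2.1 = 1.323.
The remaining 37% of clearance is unaffected.
CL_new/CL_old = 1.323 + 0.37 = 1.693.
Exposure is unchanged when dose changes in proportion to clearance. New dose = 10 mg × 1.693 = 17 mg.

17 mg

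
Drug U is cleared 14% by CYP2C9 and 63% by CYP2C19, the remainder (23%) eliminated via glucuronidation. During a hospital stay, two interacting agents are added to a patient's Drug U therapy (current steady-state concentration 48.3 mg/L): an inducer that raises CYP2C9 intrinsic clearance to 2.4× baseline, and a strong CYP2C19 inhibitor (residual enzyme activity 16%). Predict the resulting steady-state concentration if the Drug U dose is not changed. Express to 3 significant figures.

The CYP2C9 pathway (14% of clearance) is boosted to 2.4× activity: 0.14 × 2.4 = 0.336.
The CYP2C19 pathway (63% of clearance) drops to 0.16× activity: 0.63 × 0.16 = 0.1008.
Non-CYP routes (23%) are unchanged.
CL_new/CL_old = 0.336 + 0.1008 + 0.23 = 0.6668.
Steady-state concentration ∝ 1/CL: new value = 48.3 / 0.6668 = 72.4 mg/L.

72.4 mg/L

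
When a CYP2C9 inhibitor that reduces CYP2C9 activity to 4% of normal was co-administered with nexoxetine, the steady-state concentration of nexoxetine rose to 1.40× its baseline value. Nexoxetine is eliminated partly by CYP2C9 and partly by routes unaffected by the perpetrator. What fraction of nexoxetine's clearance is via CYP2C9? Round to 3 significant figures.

0.298

Let fm be the CYP2C9 fraction. New clearance relative to baseline = fm × 0.04 + (1 − fm).
Steady-state concentration ratio = 1 / (new CL fraction), so new CL fraction = 1 / 1.40 = 0.7143.
fm × 0.04 + 1 − fm = 0.7143  ⇒  fm × (0.04 − 1) = −0.2857  ⇒  fm = 0.298.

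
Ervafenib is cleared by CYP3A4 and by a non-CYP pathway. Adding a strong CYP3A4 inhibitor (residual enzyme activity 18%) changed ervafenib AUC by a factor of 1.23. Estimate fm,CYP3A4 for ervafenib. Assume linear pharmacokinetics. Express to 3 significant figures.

Write x for the fraction cleared via CYP3A4. The observed AUC change means clearance fell to 1/1.23 = 0.813 of baseline.
Only the CYP3A4 route changed, so 0.813 = x·0.18 + (1 − x), giving x = 0.228.

0.228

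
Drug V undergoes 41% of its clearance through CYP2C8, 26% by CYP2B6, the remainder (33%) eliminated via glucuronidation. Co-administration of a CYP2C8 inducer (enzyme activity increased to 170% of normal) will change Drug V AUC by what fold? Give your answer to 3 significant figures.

0.777

The CYP2C8 pathway (41% of clearance) rises to 1.7× activity: 0.41 × 1.7 = 0.697.
CYP2B6 (26%) and the residual 33% are unaffected.
Relative clearance = 0.697 + 0.26 + 0.33 = 1.287.
Since AUC ∝ 1/CL, the ratio is 1 / 1.287 = 0.777.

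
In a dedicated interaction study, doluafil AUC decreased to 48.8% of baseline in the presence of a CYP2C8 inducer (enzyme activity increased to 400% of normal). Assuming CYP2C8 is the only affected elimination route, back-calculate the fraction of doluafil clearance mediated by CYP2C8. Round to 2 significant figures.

0.35

Write x for the fraction cleared via CYP2C8. The observed AUC change means clearance rose to 1/0.488 = 2.049 of baseline.
Only the CYP2C8 route changed, so 2.049 = x·4 + (1 − x), giving x = 0.35.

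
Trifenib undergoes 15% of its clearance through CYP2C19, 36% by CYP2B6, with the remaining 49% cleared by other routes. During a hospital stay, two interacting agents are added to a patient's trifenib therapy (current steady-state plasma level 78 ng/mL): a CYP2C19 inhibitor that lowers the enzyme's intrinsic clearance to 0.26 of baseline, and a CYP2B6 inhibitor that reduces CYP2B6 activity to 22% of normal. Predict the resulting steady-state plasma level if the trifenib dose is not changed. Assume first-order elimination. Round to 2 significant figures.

1.3 × 10² ng/mL

The CYP2C19 pathway (15% of clearance) falls to 0.26× activity: 0.15 × 0.26 = 0.039.
The CYP2B6 pathway (36% of clearance) is reduced to 0.22× activity: 0.36 × 0.22 = 0.0792.
Non-CYP routes (49%) are unchanged.
New clearance relative to baseline: 0.039 + 0.0792 + 0.49 = 0.6082.
Dividing the baseline by the relative clearance: 78 / 0.6082 = 1.3 × 10² ng/mL.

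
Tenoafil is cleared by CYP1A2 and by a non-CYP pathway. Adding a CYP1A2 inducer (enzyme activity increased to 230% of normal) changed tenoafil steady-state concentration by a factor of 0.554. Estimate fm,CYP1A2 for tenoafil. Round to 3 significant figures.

Call the CYP1A2 fraction fm. After the interaction, CL_new/CL_old = fm × 2.3 + (1 − fm).
Steady-state concentration ratio = 1 / (new CL fraction), so new CL fraction = 1 / 0.554 = 1.805.
fm × 2.3 + 1 − fm = 1.805  ⇒  fm × (2.3 − 1) = 0.8051  ⇒  fm = 0.619.

0.619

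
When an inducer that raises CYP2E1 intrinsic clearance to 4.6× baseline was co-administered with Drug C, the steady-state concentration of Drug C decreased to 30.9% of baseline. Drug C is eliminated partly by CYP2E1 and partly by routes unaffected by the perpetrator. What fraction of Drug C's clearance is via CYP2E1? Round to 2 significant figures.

0.62

Call the CYP2E1 fraction fm. After the interaction, CL_new/CL_old = fm × 4.6 + (1 − fm).
Steady-state concentration ratio = 1 / (new CL fraction), so new CL fraction = 1 / 0.309 = 3.236.
fm × 4.6 + 1 − fm = 3.236  ⇒  fm × (4.6 − 1) = 2.236  ⇒  fm = 0.62.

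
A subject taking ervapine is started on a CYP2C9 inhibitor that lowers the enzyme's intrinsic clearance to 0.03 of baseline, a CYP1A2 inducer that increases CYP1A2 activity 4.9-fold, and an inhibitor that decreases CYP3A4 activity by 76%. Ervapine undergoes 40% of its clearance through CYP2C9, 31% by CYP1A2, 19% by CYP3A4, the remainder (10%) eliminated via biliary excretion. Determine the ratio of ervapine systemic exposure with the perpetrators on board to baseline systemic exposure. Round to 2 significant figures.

0.60

The CYP2C9 pathway (40% of clearance) is reduced to 0.03× activity: 0.4 × 0.03 = 0.012.
The CYP1A2 pathway (31% of clearance) rises to 4.9× activity: 0.31 × 4.9 = 1.519.
The CYP3A4 pathway (19% of clearance) falls to 0.24× activity: 0.19 × 0.24 = 0.0456.
The remaining 10% of clearance is unaffected.
Relative clearance = 0.012 + 1.519 + 0.0456 + 0.1 = 1.6766.
Systemic exposure ∝ 1/CL: fold-change = 1 / 1.6766 = 0.60.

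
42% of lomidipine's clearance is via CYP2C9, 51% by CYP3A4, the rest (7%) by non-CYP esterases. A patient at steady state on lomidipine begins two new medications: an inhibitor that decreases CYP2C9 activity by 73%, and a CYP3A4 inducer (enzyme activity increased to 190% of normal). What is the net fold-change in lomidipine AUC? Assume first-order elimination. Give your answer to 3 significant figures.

The CYP2C9 pathway (42% of clearance) is reduced to 0.27× activity: 0.42 × 0.27 = 0.1134.
The CYP3A4 pathway (51% of clearance) increases to 1.9× activity: 0.51 × 1.9 = 0.969.
The remaining 7% of clearance is unaffected.
New clearance relative to baseline: 0.1134 + 0.969 + 0.07 = 1.1524.
Net AUC ratio = 1 / 1.1524 = 0.868.

0.868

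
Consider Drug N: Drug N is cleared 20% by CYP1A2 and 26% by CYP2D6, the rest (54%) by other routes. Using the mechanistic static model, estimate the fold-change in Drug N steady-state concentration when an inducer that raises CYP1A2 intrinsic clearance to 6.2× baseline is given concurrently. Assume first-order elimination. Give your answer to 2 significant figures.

The CYP1A2 pathway (20% of clearance) rises to 6.2× activity: 0.2 × 6.2 = 1.24.
CYP2D6 (26%) and the residual 54% are unaffected.
Relative clearance = 1.24 + 0.26 + 0.54 = 2.04.
Steady-state concentration ratio = CL_old/CL_new = 1 / 2.04 = 0.49.

0.49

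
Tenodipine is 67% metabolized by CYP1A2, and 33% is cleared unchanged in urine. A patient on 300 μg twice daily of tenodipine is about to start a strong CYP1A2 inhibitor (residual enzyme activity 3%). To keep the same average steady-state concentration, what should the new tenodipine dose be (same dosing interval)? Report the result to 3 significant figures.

105 μg

CYP1A2: 0.67 × 0.03 = 0.0201
Other: 0.33 (unchanged)
New clearance relative to baseline: 0.0201 + 0.33 = 0.3501.
Exposure is unchanged when dose changes in proportion to clearance. New dose = 300 μg × 0.3501 = 105 μg.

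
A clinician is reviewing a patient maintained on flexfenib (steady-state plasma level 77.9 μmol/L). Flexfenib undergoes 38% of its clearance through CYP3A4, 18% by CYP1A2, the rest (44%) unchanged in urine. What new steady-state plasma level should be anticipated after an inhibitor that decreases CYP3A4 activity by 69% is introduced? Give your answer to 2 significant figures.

1.1 × 10² μmol/L

The CYP3A4 pathway (38% of clearance) is reduced to 0.31× activity: 0.38 × 0.31 = 0.1178.
CYP1A2 (18%) and the residual 44% are unaffected.
Relative clearance = 0.1178 + 0.18 + 0.44 = 0.7378.
Steady-state plasma level ∝ 1/CL, so new value = 77.9 / 0.7378 = 1.1 × 10² μmol/L.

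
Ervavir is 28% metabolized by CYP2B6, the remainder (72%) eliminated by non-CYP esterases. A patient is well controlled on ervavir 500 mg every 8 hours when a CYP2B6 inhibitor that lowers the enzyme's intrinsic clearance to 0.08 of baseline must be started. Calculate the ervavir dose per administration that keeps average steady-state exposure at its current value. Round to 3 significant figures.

371 mg

CYP2B6: 0.28 × 0.08 = 0.0224
Other: 0.72 (unchanged)
New clearance relative to baseline: 0.0224 + 0.72 = 0.7424.
To maintain the same steady-state level, dose must scale with clearance: new dose = 500 × 0.7424 = 371 mg.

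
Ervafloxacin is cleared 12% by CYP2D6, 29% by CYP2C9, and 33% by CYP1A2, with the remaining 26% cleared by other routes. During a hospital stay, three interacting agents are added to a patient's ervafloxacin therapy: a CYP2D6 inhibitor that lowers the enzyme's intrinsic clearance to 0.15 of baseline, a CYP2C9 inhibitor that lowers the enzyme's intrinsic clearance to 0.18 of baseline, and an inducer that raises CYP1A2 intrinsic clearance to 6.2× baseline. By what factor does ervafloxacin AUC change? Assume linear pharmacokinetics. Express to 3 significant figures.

The CYP2D6 pathway (12% of clearance) is reduced to 0.15× activity: 0.12 × 0.15 = 0.018.
The CYP2C9 pathway (29% of clearance) falls to 0.18× activity: 0.29 × 0.18 = 0.0522.
The CYP1A2 pathway (33% of clearance) is boosted to 6.2× activity: 0.33 × 6.2 = 2.046.
Non-CYP routes (26%) are unchanged.
CL_new/CL_old = 0.018 + 0.0522 + 2.046 + 0.26 = 2.3762.
Because AUC varies inversely with clearance, the combined effect is 1 / 2.3762 = 0.421.

0.421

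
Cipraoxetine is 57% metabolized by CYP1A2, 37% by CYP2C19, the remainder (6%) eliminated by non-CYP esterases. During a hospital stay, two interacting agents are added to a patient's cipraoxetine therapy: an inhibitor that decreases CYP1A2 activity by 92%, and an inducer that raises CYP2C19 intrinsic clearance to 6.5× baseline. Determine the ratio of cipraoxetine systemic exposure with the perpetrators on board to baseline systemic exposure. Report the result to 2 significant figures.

The CYP1A2 pathway (57% of clearance) drops to 0.08× activity: 0.57 × 0.08 = 0.0456.
The CYP2C19 pathway (37% of clearance) increases to 6.5× activity: 0.37 × 6.5 = 2.405.
Non-CYP routes (6%) are unchanged.
New clearance relative to baseline: 0.0456 + 2.405 + 0.06 = 2.5106.
Net systemic exposure ratio = 1 / 2.5106 = 0.40.

0.40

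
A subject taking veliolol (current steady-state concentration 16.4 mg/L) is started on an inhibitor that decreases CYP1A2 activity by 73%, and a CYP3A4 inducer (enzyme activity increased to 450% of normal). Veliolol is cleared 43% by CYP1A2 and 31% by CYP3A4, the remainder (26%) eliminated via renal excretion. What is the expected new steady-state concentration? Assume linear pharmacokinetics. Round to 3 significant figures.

9.26 mg/L

The CYP1A2 pathway (43% of clearance) drops to 0.27× activity: 0.43 × 0.27 = 0.1161.
The CYP3A4 pathway (31% of clearance) increases to 4.5× activity: 0.31 × 4.5 = 1.395.
Non-CYP routes (26%) are unchanged.
Relative clearance = 0.1161 + 1.395 + 0.26 = 1.7711.
New steady-state concentration = 16.4 / 1.7711 = 9.26 mg/L (concentration scales inversely with clearance).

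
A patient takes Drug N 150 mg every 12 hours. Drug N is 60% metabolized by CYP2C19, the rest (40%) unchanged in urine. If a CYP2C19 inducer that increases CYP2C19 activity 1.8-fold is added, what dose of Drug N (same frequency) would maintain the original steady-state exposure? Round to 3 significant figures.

The CYP2C19 pathway (60% of clearance) rises to 1.8× activity: 0.6 × 1.8 = 1.08.
Non-CYP routes (40%) are unchanged.
CL_new/CL_old = 1.08 + 0.4 = 1.48.
To maintain the same steady-state level, dose must scale with clearance: new dose = 150 × 1.48 = 222 mg.

222 mg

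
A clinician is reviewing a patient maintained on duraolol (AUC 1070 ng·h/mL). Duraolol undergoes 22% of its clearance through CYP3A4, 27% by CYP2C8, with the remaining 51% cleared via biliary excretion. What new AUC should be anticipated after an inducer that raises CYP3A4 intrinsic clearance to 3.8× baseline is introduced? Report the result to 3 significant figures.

662 ng·h/mL

The CYP3A4 pathway (22% of clearance) increases to 3.8× activity: 0.22 × 3.8 = 0.836.
CYP2C8 (27%) and the residual 51% are unaffected.
New clearance relative to baseline: 0.836 + 0.27 + 0.51 = 1.616.
New AUC = baseline ÷ relative clearance = 1070 / 1.616 = 662 ng·h/mL.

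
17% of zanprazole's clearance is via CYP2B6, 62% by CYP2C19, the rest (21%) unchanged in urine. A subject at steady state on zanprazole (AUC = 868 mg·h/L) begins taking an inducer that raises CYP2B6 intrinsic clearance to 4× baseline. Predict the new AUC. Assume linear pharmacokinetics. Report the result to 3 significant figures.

575 mg·h/L

CYP2B6: 0.17 × 4 = 0.68
CYP2C19: 0.62 (unchanged)
Other: 0.21 (unchanged)
New clearance relative to baseline: 0.68 + 0.62 + 0.21 = 1.51.
With dosing unchanged, AUC scales as 1/CL: 868 / 1.51 = 575 mg·h/L.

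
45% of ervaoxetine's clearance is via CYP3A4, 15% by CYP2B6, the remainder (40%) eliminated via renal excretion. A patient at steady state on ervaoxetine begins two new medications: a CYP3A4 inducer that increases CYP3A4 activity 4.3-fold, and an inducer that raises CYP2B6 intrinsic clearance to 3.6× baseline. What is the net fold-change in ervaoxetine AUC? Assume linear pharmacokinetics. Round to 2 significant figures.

CYP3A4: 0.45 × 4.3 = 1.935
CYP2B6: 0.15 × 3.6 = 0.54
Other: 0.4 (unchanged)
Relative clearance = 1.935 + 0.54 + 0.4 = 2.875.
Net AUC ratio = 1 / 2.875 = 0.35.

0.35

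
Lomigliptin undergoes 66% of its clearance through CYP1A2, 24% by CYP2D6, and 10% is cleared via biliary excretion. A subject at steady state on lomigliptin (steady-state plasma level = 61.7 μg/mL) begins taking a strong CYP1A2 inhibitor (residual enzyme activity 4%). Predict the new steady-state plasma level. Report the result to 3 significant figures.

168 μg/mL

The CYP1A2 pathway (66% of clearance) falls to 0.04× activity: 0.66 × 0.04 = 0.0264.
CYP2D6 (24%) and the residual 10% are unaffected.
New clearance relative to baseline: 0.0264 + 0.24 + 0.1 = 0.3664.
Steady-state plasma level ∝ 1/CL, so new value = 61.7 / 0.3664 = 168 μg/mL.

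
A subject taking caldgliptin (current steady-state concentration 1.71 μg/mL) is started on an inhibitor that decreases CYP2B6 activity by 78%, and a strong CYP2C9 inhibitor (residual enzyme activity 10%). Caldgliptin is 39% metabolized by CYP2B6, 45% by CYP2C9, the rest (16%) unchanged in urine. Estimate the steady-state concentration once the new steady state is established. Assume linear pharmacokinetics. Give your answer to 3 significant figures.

5.88 μg/mL

The CYP2B6 pathway (39% of clearance) is reduced to 0.22× activity: 0.39 × 0.22 = 0.0858.
The CYP2C9 pathway (45% of clearance) is reduced to 0.1× activity: 0.45 × 0.1 = 0.045.
The remaining 16% of clearance is unaffected.
New clearance relative to baseline: 0.0858 + 0.045 + 0.16 = 0.2908.
New steady-state concentration = 1.71 / 0.2908 = 5.88 μg/mL (concentration scales inversely with clearance).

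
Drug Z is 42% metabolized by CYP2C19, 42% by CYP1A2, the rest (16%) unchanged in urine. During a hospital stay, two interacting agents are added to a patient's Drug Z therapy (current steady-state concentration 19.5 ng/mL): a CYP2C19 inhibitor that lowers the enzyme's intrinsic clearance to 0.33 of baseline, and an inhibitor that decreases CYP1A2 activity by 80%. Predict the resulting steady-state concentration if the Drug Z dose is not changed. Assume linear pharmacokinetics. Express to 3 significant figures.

The CYP2C19 pathway (42% of clearance) drops to 0.33× activity: 0.42 × 0.33 = 0.1386.
The CYP1A2 pathway (42% of clearance) drops to 0.2× activity: 0.42 × 0.2 = 0.084.
Non-CYP routes (16%) are unchanged.
New clearance relative to baseline: 0.1386 + 0.084 + 0.16 = 0.3826.
New steady-state concentration = 19.5 / 0.3826 = 51.0 ng/mL (concentration scales inversely with clearance).

51.0 ng/mL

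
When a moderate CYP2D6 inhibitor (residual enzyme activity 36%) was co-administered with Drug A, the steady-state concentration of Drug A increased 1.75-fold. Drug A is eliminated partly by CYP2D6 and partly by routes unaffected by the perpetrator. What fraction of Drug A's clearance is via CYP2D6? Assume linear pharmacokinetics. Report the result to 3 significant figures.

0.670

CL'/CL = 1 / 1.75 = 0.5714
0.36·fm + (1 − fm) = 0.5714
fm = (0.5714 − 1) / (0.36 − 1) = 0.670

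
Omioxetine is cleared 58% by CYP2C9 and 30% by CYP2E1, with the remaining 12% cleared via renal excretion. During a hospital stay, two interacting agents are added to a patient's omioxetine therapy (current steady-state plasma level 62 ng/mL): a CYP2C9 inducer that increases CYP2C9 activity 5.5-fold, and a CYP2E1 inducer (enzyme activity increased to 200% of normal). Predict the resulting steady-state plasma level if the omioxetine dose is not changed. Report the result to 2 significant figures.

16 ng/mL

The CYP2C9 pathway (58% of clearance) rises to 5.5× activity: 0.58 × 5.5 = 3.19.
The CYP2E1 pathway (30% of clearance) increases to 2× activity: 0.3 × 2 = 0.6.
The remaining 12% of clearance is unaffected.
Relative clearance = 3.19 + 0.6 + 0.12 = 3.91.
New steady-state plasma level = 62 / 3.91 = 16 ng/mL (concentration scales inversely with clearance).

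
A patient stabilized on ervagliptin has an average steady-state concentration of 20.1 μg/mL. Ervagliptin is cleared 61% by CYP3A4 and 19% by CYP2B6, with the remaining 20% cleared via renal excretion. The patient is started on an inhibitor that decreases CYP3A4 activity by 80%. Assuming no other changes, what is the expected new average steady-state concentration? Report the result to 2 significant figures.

The CYP3A4 pathway (61% of clearance) drops to 0.2× activity: 0.61 × 0.2 = 0.122.
CYP2B6 (19%) and the residual 20% are unaffected.
New clearance relative to baseline: 0.122 + 0.19 + 0.2 = 0.512.
New average steady-state concentration = baseline ÷ relative clearance = 20.1 / 0.512 = 39 μg/mL.

39 μg/mL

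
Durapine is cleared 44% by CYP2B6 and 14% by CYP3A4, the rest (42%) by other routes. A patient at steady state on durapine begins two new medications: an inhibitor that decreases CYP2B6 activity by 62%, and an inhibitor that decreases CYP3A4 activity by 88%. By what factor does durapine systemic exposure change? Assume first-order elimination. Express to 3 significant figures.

The CYP2B6 pathway (44% of clearance) falls to 0.38× activity: 0.44 × 0.38 = 0.1672.
The CYP3A4 pathway (14% of clearance) falls to 0.12× activity: 0.14 × 0.12 = 0.0168.
The remaining 42% of clearance is unaffected.
Relative clearance = 0.1672 + 0.0168 + 0.42 = 0.604.
Systemic exposure ∝ 1/CL: fold-change = 1 / 0.604 = 1.66.

1.66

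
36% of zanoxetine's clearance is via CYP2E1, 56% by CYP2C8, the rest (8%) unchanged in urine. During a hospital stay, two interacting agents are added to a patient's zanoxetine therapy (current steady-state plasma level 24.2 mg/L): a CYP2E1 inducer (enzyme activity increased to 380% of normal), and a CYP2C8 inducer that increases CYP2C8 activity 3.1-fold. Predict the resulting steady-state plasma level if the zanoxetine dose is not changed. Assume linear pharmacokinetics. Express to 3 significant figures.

7.60 mg/L

The CYP2E1 pathway (36% of clearance) rises to 3.8× activity: 0.36 × 3.8 = 1.368.
The CYP2C8 pathway (56% of clearance) is boosted to 3.1× activity: 0.56 × 3.1 = 1.736.
Non-CYP routes (8%) are unchanged.
New clearance relative to baseline: 1.368 + 1.736 + 0.08 = 3.184.
Dividing the baseline by the relative clearance: 24.2 / 3.184 = 7.60 mg/L.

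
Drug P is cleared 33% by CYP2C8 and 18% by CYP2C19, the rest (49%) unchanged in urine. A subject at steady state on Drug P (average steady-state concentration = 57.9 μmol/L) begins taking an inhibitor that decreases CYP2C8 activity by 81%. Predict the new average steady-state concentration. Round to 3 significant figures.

CYP2C8: 0.33 × 0.19 = 0.0627
CYP2C19: 0.18 (unchanged)
Other: 0.49 (unchanged)
New clearance relative to baseline: 0.0627 + 0.18 + 0.49 = 0.7327.
With dosing unchanged, average steady-state concentration scales as 1/CL: 57.9 / 0.7327 = 79.0 μmol/L.

79.0 μmol/L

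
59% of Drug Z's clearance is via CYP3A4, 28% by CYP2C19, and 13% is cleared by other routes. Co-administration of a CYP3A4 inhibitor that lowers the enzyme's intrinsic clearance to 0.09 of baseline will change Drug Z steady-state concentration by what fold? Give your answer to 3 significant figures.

CYP3A4: 0.59 × 0.09 = 0.0531
CYP2C19: 0.28 (unchanged)
Other: 0.13 (unchanged)
New clearance relative to baseline: 0.0531 + 0.28 + 0.13 = 0.4631.
Steady-state concentration ratio = CL_old/CL_new = 1 / 0.4631 = 2.16.

2.16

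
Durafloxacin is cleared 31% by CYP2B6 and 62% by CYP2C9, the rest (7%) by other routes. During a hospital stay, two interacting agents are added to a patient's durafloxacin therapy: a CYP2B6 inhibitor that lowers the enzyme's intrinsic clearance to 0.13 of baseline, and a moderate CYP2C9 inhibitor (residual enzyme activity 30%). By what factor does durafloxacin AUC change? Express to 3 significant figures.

3.37

CYP2B6: 0.31 × 0.13 = 0.0403
CYP2C9: 0.62 × 0.3 = 0.186
Other: 0.07 (unchanged)
CL_new/CL_old = 0.0403 + 0.186 + 0.07 = 0.2963.
AUC ∝ 1/CL: fold-change = 1 / 0.2963 = 3.37.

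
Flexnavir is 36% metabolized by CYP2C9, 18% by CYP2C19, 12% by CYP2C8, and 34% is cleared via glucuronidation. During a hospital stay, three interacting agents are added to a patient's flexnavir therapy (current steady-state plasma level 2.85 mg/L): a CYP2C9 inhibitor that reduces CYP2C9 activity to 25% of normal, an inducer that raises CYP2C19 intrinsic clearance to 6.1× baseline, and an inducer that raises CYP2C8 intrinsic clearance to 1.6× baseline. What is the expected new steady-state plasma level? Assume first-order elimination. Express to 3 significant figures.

1.66 mg/L

The CYP2C9 pathway (36% of clearance) drops to 0.25× activity: 0.36 × 0.25 = 0.09.
The CYP2C19 pathway (18% of clearance) is boosted to 6.1× activity: 0.18 × 6.1 = 1.098.
The CYP2C8 pathway (12% of clearance) rises to 1.6× activity: 0.12 × 1.6 = 0.192.
Non-CYP routes (34%) are unchanged.
New clearance relative to baseline: 0.09 + 1.098 + 0.192 + 0.34 = 1.72.
New steady-state plasma level = 2.85 / 1.72 = 1.66 mg/L (concentration scales inversely with clearance).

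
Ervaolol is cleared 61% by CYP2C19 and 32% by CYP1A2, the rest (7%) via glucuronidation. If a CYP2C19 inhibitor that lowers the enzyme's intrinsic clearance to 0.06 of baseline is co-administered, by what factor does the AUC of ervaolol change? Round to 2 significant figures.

The CYP2C19 pathway (61% of clearance) drops to 0.06× activity: 0.61 × 0.06 = 0.0366.
CYP1A2 (32%) and the residual 7% are unaffected.
Relative clearance = 0.0366 + 0.32 + 0.07 = 0.4266.
Since AUC ∝ 1/CL, the ratio is 1 / 0.4266 = 2.3.

2.3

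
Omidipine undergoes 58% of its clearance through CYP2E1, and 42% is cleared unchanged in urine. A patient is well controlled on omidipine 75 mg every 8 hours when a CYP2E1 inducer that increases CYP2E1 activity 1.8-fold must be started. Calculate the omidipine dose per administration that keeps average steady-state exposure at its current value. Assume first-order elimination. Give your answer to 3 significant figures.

110 mg

The CYP2E1 pathway (58% of clearance) increases to 1.8× activity: 0.58 × 1.8 = 1.044.
The remaining 42% of clearance is unaffected.
New clearance relative to baseline: 1.044 + 0.42 = 1.464.
To maintain the same steady-state level, dose must scale with clearance: new dose = 75 × 1.464 = 110 mg.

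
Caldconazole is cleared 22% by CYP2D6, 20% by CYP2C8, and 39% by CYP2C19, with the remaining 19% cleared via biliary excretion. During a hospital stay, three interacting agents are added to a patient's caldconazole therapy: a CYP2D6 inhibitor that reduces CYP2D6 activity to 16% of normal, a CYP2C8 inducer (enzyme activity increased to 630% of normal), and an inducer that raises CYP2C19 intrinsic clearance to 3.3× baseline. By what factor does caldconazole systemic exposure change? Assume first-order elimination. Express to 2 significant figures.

The CYP2D6 pathway (22% of clearance) drops to 0.16× activity: 0.22 × 0.16 = 0.0352.
The CYP2C8 pathway (20% of clearance) increases to 6.3× activity: 0.2 × 6.3 = 1.26.
The CYP2C19 pathway (39% of clearance) rises to 3.3× activity: 0.39 × 3.3 = 1.287.
Non-CYP routes (19%) are unchanged.
New clearance relative to baseline: 0.0352 + 1.26 + 1.287 + 0.19 = 2.7722.
Because systemic exposure varies inversely with clearance, the combined effect is 1 / 2.7722 = 0.36.

0.36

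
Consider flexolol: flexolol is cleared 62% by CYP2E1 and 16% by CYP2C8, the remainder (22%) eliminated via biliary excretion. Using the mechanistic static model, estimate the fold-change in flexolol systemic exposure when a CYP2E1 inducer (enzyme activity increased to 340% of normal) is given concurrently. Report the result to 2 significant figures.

0.40

The CYP2E1 pathway (62% of clearance) increases to 3.4× activity: 0.62 × 3.4 = 2.108.
CYP2C8 (16%) and the residual 22% are unaffected.
New clearance relative to baseline: 2.108 + 0.16 + 0.22 = 2.488.
Systemic exposure ratio = CL_old/CL_new = 1 / 2.488 = 0.40.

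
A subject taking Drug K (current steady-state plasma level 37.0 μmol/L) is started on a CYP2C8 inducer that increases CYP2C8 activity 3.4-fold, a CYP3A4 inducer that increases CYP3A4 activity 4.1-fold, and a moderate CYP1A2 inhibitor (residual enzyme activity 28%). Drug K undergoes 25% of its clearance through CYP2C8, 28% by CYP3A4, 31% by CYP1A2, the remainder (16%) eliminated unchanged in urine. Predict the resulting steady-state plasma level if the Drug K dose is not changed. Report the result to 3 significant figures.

16.5 μmol/L

CYP2C8: 0.25 × 3.4 = 0.85
CYP3A4: 0.28 × 4.1 = 1.148
CYP1A2: 0.31 × 0.28 = 0.0868
Other: 0.16 (unchanged)
CL_new/CL_old = 0.85 + 1.148 + 0.0868 + 0.16 = 2.2448.
New steady-state plasma level = 37.0 / 2.2448 = 16.5 μmol/L (concentration scales inversely with clearance).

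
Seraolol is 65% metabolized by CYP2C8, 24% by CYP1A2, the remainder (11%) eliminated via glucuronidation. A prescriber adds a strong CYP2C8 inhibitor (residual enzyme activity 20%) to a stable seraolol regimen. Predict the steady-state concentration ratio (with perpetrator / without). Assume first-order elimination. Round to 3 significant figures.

The CYP2C8 pathway (65% of clearance) drops to 0.2× activity: 0.65 × 0.2 = 0.13.
CYP1A2 (24%) and the residual 11% are unaffected.
Relative clearance = 0.13 + 0.24 + 0.11 = 0.48.
Steady-state concentration is inversely proportional to clearance, so the fold-change is 1 / 0.48 = 2.08.

2.08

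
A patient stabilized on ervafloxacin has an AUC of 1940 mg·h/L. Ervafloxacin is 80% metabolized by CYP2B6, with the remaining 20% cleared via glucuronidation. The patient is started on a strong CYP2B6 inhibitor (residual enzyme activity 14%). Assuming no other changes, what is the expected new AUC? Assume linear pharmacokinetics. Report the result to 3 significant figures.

CYP2B6: 0.8 × 0.14 = 0.112
Other: 0.2 (unchanged)
Relative clearance = 0.112 + 0.2 = 0.312.
AUC ∝ 1/CL, so new value = 1940 / 0.312 = 6.22 × 10³ mg·h/L.

6.22 × 10³ mg·h/L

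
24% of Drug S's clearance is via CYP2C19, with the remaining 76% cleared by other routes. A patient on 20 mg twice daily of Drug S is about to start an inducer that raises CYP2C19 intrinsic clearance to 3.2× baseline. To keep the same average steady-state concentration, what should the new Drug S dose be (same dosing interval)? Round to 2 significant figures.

31 mg

The CYP2C19 pathway (24% of clearance) is boosted to 3.2× activity: 0.24 × 3.2 = 0.768.
Non-CYP routes (76%) are unchanged.
CL_new/CL_old = 0.768 + 0.76 = 1.528.
Exposure is unchanged when dose changes in proportion to clearance. New dose = 20 mg × 1.528 = 31 mg.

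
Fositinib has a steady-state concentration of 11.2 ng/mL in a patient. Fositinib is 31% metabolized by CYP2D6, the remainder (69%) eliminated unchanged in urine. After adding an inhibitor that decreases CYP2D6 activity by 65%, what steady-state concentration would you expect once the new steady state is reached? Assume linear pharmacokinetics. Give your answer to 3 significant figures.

14.0 ng/mL

CYP2D6: 0.31 × 0.35 = 0.1085
Other: 0.69 (unchanged)
CL_new/CL_old = 0.1085 + 0.69 = 0.7985.
With dosing unchanged, steady-state concentration scales as 1/CL: 11.2 / 0.7985 = 14.0 ng/mL.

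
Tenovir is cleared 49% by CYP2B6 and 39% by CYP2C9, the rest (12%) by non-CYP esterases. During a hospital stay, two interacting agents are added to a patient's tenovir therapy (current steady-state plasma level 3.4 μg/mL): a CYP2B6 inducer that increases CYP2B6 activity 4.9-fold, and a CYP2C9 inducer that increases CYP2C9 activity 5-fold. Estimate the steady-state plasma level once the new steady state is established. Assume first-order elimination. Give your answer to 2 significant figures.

0.76 μg/mL

The CYP2B6 pathway (49% of clearance) is boosted to 4.9× activity: 0.49 × 4.9 = 2.401.
The CYP2C9 pathway (39% of clearance) rises to 5× activity: 0.39 × 5 = 1.95.
The remaining 12% of clearance is unaffected.
CL_new/CL_old = 2.401 + 1.95 + 0.12 = 4.471.
New steady-state plasma level = 3.4 / 4.471 = 0.76 μg/mL (concentration scales inversely with clearance).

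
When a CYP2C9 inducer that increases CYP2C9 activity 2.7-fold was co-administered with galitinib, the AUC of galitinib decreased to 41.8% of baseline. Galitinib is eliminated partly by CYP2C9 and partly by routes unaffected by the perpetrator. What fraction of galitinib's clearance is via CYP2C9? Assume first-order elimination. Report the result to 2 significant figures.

Call the CYP2C9 fraction fm. After the interaction, CL_new/CL_old = fm × 2.7 + (1 − fm).
AUC ratio = 1 / (new CL fraction), so new CL fraction = 1 / 0.418 = 2.392.
fm × 2.7 + 1 − fm = 2.392  ⇒  fm × (2.7 − 1) = 1.392  ⇒  fm = 0.82.

0.82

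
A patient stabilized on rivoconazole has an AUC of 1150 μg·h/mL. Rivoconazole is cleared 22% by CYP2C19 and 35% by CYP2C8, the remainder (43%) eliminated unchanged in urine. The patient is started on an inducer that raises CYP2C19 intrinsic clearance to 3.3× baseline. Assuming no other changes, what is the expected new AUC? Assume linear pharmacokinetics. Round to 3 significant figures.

764 μg·h/mL

The CYP2C19 pathway (22% of clearance) increases to 3.3× activity: 0.22 × 3.3 = 0.726.
CYP2C8 (35%) and the residual 43% are unaffected.
New clearance relative to baseline: 0.726 + 0.35 + 0.43 = 1.506.
With dosing unchanged, AUC scales as 1/CL: 1150 / 1.506 = 764 μg·h/mL.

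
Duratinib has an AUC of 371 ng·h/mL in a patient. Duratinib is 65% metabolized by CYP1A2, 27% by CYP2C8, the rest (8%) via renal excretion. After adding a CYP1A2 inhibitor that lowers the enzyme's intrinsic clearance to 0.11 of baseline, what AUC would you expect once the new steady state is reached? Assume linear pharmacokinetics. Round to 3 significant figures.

880 ng·h/mL

CYP1A2: 0.65 × 0.11 = 0.0715
CYP2C8: 0.27 (unchanged)
Other: 0.08 (unchanged)
CL_new/CL_old = 0.0715 + 0.27 + 0.08 = 0.4215.
AUC ∝ 1/CL, so new value = 371 / 0.4215 = 880 ng·h/mL.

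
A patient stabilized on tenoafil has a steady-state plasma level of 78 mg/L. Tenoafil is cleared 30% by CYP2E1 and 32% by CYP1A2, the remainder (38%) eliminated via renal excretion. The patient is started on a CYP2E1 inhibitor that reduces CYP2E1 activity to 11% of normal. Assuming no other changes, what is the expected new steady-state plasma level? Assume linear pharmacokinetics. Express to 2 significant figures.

CYP2E1: 0.3 × 0.11 = 0.033
CYP1A2: 0.32 (unchanged)
Other: 0.38 (unchanged)
Relative clearance = 0.033 + 0.32 + 0.38 = 0.733.
With dosing unchanged, steady-state plasma level scales as 1/CL: 78 / 0.733 = 1.1 × 10² mg/L.

1.1 × 10² mg/L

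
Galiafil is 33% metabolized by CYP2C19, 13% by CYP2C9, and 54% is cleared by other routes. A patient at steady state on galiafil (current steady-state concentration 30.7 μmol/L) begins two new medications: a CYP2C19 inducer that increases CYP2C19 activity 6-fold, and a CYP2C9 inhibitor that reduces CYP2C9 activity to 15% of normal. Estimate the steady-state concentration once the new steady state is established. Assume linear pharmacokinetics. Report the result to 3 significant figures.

12.1 μmol/L

The CYP2C19 pathway (33% of clearance) rises to 6× activity: 0.33 × 6 = 1.98.
The CYP2C9 pathway (13% of clearance) drops to 0.15× activity: 0.13 × 0.15 = 0.0195.
The remaining 54% of clearance is unaffected.
CL_new/CL_old = 1.98 + 0.0195 + 0.54 = 2.5395.
Dividing the baseline by the relative clearance: 30.7 / 2.5395 = 12.1 μmol/L.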